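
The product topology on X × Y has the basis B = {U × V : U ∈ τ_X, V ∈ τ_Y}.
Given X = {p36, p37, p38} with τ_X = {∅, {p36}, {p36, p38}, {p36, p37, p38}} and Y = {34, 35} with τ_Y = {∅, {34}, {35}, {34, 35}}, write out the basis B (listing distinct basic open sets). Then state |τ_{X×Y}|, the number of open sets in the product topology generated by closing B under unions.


Basis B = {∅ × ∅, {p36} × {34}, {p36} × {35}, {p36} × {34, 35}, {p36, p38} × {34}, {p36, p38} × {35}, {p36, p37, p38} × {34}, {p36, p37, p38} × {35}, {p36, p38} × {34, 35}, {p36, p37, p38} × {34, 35}}; |τ_{X×Y}| = 16.

Enumerate products U × V with U ∈ τ_X, V ∈ τ_Y (deduplicated):
  ∅ × ∅ = {} (∅)
  {p36} × {34} = {(p36,34)}
  {p36} × {35} = {(p36,35)}
  {p36} × {34, 35} = {(p36,34), (p36,35)}
  {p36, p38} × {34} = {(p36,34), (p38,34)}
  {p36, p38} × {35} = {(p36,35), (p38,35)}
  {p36, p37, p38} × {34} = {(p36,34), (p37,34), (p38,34)}
  {p36, p37, p38} × {35} = {(p36,35), (p37,35), (p38,35)}
  {p36, p38} × {34, 35} = {(p36,34), (p36,35), (p38,34), (p38,35)}
  {p36, p37, p38} × {34, 35} = {(p36,34), (p36,35), (p37,34), (p37,35), (p38,34), (p38,35)}
These 10 distinct sets form the basis B.
Close under arbitrary unions to get τ_{X×Y}; counting gives |τ_{X×Y}| = 16.


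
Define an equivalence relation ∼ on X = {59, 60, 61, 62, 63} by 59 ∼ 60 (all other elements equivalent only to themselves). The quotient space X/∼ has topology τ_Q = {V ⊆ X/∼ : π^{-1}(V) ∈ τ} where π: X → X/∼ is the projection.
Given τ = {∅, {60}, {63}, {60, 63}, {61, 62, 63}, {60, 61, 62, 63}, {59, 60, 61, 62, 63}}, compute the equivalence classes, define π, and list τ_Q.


X/∼ = {[59=60], [61], [62], [63]}; |τ_Q| = 4.

Equivalence classes: [59=60], [61], [62], [63].
Quotient map π: X → X/∼ sends 59 ↦ [59=60], 60 ↦ [59=60], 61 ↦ [61], 62 ↦ [62], 63 ↦ [63].
For each subset V ⊆ X/∼, compute π^{-1}(V) ⊆ X and check whether π^{-1}(V) ∈ τ. V is open in τ_Q iff π^{-1}(V) ∈ τ.
  V = {}: π^{-1}(V) = ∅ ∈ τ ✓.
  V = {[59=60]}: π^{-1}(V) = {59, 60} ∉ τ ✗.
  V = {[61]}: π^{-1}(V) = {61} ∉ τ ✗.
  V = {[59=60], [61]}: π^{-1}(V) = {59, 60, 61} ∉ τ ✗.
  V = {[62]}: π^{-1}(V) = {62} ∉ τ ✗.
  V = {[59=60], [62]}: π^{-1}(V) = {59, 60, 62} ∉ τ ✗.
  V = {[61], [62]}: π^{-1}(V) = {61, 62} ∉ τ ✗.
  V = {[59=60], [61], [62]}: π^{-1}(V) = {59, 60, 61, 62} ∉ τ ✗.
  V = {[63]}: π^{-1}(V) = {63} ∈ τ ✓.
  V = {[59=60], [63]}: π^{-1}(V) = {59, 60, 63} ∉ τ ✗.
  V = {[61], [63]}: π^{-1}(V) = {61, 63} ∉ τ ✗.
  V = {[59=60], [61], [63]}: π^{-1}(V) = {59, 60, 61, 63} ∉ τ ✗.
  V = {[62], [63]}: π^{-1}(V) = {62, 63} ∉ τ ✗.
  V = {[59=60], [62], [63]}: π^{-1}(V) = {59, 60, 62, 63} ∉ τ ✗.
  V = {[61], [62], [63]}: π^{-1}(V) = {61, 62, 63} ∈ τ ✓.
  V = {[59=60], [61], [62], [63]}: π^{-1}(V) = {59, 60, 61, 62, 63} ∈ τ ✓.
Open sets in the quotient: τ_Q = {{}, {[63]}, {[61], [62], [63]}, {[59=60], [61], [62], [63]}} (4 elements).


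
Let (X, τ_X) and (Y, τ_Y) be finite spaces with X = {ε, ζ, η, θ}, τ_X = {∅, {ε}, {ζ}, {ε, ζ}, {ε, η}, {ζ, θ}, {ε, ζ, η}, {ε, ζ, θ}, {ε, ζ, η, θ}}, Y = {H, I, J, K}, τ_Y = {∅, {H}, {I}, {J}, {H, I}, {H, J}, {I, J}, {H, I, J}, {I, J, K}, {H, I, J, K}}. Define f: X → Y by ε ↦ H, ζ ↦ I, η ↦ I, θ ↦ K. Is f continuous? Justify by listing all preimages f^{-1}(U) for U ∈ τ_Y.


f is NOT continuous.

Compute f^{-1}(U) for each U ∈ τ_Y:
  U = ∅: f^{-1}(U) = ∅ ∈ τ_X ✓.
  U = {H}: f^{-1}(U) = {ε} ∈ τ_X ✓.
  U = {I}: f^{-1}(U) = {ζ, η} ∉ τ_X ✗.
  U = {J}: f^{-1}(U) = ∅ ∈ τ_X ✓.
  U = {H, I}: f^{-1}(U) = {ε, ζ, η} ∈ τ_X ✓.
  U = {H, J}: f^{-1}(U) = {ε} ∈ τ_X ✓.
  U = {I, J}: f^{-1}(U) = {ζ, η} ∉ τ_X ✗.
  U = {H, I, J}: f^{-1}(U) = {ε, ζ, η} ∈ τ_X ✓.
  U = {I, J, K}: f^{-1}(U) = {ζ, η, θ} ∉ τ_X ✗.
  U = {H, I, J, K}: f^{-1}(U) = {ε, ζ, η, θ} ∈ τ_X ✓.
Found U = {I} with f^{-1}(U) = {ζ, η} not in τ_X. Therefore f is NOT continuous.


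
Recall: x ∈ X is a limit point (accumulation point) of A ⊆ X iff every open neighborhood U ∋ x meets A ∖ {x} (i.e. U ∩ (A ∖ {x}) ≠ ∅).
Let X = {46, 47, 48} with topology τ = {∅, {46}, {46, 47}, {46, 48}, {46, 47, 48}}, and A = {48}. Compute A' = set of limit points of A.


A' = ∅

For each x ∈ X, list the open sets U ∈ τ with x ∈ U, then check whether U ∩ (A ∖ {x}) ≠ ∅ for every such U.
  x = 46: open {46} ∋ x has {46} ∩ (A ∖ {46}) = ∅, so x is NOT a limit point.
  x = 47: open {46, 47} ∋ x has {46, 47} ∩ (A ∖ {47}) = ∅, so x is NOT a limit point.
  x = 48: open {46, 48} ∋ x has {46, 48} ∩ (A ∖ {48}) = ∅, so x is NOT a limit point.
Collecting: A' = ∅.


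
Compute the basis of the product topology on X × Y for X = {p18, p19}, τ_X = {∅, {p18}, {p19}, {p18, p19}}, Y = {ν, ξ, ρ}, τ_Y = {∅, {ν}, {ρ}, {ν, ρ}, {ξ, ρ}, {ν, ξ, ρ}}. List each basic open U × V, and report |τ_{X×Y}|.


Basis B = {∅ × ∅, {p18} × {ν}, {p18} × {ρ}, {p19} × {ν}, {p19} × {ρ}, {p18} × {ν, ρ}, {p18, p19} × {ν}, {p18} × {ξ, ρ}, {p18, p19} × {ρ}, {p19} × {ν, ρ}, {p19} × {ξ, ρ}, {p18} × {ν, ξ, ρ}, {p19} × {ν, ξ, ρ}, {p18, p19} × {ν, ρ}, {p18, p19} × {ξ, ρ}, {p18, p19} × {ν, ξ, ρ}}; |τ_{X×Y}| = 36.

Enumerate products U × V with U ∈ τ_X, V ∈ τ_Y (deduplicated):
  ∅ × ∅ = {} (∅)
  {p18} × {ν} = {(p18,ν)}
  {p18} × {ρ} = {(p18,ρ)}
  {p19} × {ν} = {(p19,ν)}
  {p19} × {ρ} = {(p19,ρ)}
  {p18} × {ν, ρ} = {(p18,ν), (p18,ρ)}
  {p18, p19} × {ν} = {(p18,ν), (p19,ν)}
  {p18} × {ξ, ρ} = {(p18,ξ), (p18,ρ)}
  {p18, p19} × {ρ} = {(p18,ρ), (p19,ρ)}
  {p19} × {ν, ρ} = {(p19,ν), (p19,ρ)}
  {p19} × {ξ, ρ} = {(p19,ξ), (p19,ρ)}
  {p18} × {ν, ξ, ρ} = {(p18,ν), (p18,ξ), (p18,ρ)}
  {p19} × {ν, ξ, ρ} = {(p19,ν), (p19,ξ), (p19,ρ)}
  {p18, p19} × {ν, ρ} = {(p18,ν), (p18,ρ), (p19,ν), (p19,ρ)}
  {p18, p19} × {ξ, ρ} = {(p18,ξ), (p18,ρ), (p19,ξ), (p19,ρ)}
  {p18, p19} × {ν, ξ, ρ} = {(p18,ν), (p18,ξ), (p18,ρ), (p19,ν), (p19,ξ), (p19,ρ)}
These 16 distinct sets form the basis B.
Close under arbitrary unions to get τ_{X×Y}; counting gives |τ_{X×Y}| = 36.


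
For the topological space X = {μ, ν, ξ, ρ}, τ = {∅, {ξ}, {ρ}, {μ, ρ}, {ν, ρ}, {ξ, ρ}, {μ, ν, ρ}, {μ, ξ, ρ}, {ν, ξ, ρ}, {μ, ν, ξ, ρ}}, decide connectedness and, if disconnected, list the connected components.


(X, τ) is disconnected; components = [{ξ}, {μ, ν, ρ}].

Find clopen sets (U ∈ τ with X ∖ U ∈ τ):
  U = ∅, X ∖ U = {μ, ν, ξ, ρ} — both open, so U is clopen.
  U = {ξ}, X ∖ U = {μ, ν, ρ} — both open, so U is clopen.
  U = {μ, ν, ρ}, X ∖ U = {ξ} — both open, so U is clopen.
  U = {μ, ν, ξ, ρ}, X ∖ U = ∅ — both open, so U is clopen.
Nontrivial clopen(s) exist: e.g. {μ, ν, ρ}. So (X, τ) is disconnected.
Compute connected components by grouping points that agree on all clopens:
  component: {ξ}
  component: {μ, ν, ρ}


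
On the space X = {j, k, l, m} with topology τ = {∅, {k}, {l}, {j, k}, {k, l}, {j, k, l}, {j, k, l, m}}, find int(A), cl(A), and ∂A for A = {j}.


int(A) = ∅, cl(A) = {j, m}, ∂A = {j, m}.

Closed sets in (X, τ) are complements of opens:
  closed(X, τ) = {∅, {m}, {j, m}, {l, m}, {j, k, m}, {j, l, m}, {j, k, l, m}}.
int(A) = ⋃ {U ∈ τ : U ⊆ A}. Opens contained in A: ∅.
Taking the union of these: int(A) = ∅.
cl(A) = ⋂ {C closed : A ⊆ C}. Closed sets containing A: {j, m}, {j, k, m}, {j, l, m}, {j, k, l, m}.
Intersecting these: cl(A) = {j, m}.
∂A = cl(A) ∖ int(A) = {j, m} ∖ ∅ = {j, m}.


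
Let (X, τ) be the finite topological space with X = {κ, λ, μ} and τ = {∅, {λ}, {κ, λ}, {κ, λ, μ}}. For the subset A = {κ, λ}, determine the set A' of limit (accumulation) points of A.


A' = {κ, μ}

For each x ∈ X, list the open sets U ∈ τ with x ∈ U, then check whether U ∩ (A ∖ {x}) ≠ ∅ for every such U.
  x = κ: opens ∋ x are {κ, λ}, {κ, λ, μ}; each meets A ∖ {κ}, so x IS a limit point.
  x = λ: open {λ} ∋ x has {λ} ∩ (A ∖ {λ}) = ∅, so x is NOT a limit point.
  x = μ: opens ∋ x are {κ, λ, μ}; each meets A ∖ {μ}, so x IS a limit point.
Collecting: A' = {κ, μ}.


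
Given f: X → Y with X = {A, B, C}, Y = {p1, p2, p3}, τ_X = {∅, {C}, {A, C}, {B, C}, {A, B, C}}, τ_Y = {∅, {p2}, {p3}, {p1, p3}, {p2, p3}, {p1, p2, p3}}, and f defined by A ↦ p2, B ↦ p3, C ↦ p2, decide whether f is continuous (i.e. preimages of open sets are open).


f is NOT continuous.

Compute f^{-1}(U) for each U ∈ τ_Y:
  U = ∅: f^{-1}(U) = ∅ ∈ τ_X ✓.
  U = {p2}: f^{-1}(U) = {A, C} ∈ τ_X ✓.
  U = {p3}: f^{-1}(U) = {B} ∉ τ_X ✗.
  U = {p1, p3}: f^{-1}(U) = {B} ∉ τ_X ✗.
  U = {p2, p3}: f^{-1}(U) = {A, B, C} ∈ τ_X ✓.
  U = {p1, p2, p3}: f^{-1}(U) = {A, B, C} ∈ τ_X ✓.
Found U = {p3} with f^{-1}(U) = {B} not in τ_X. Therefore f is NOT continuous.


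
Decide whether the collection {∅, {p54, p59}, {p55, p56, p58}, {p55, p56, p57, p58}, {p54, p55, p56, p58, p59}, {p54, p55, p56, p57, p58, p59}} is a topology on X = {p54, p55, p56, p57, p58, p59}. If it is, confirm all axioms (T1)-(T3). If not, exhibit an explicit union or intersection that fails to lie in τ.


τ IS a topology on X.

Axiom (T1): ∅ ∈ τ? Yes; X ∈ τ? Yes.
Axiom (T2/T3): check pairwise unions and intersections of members of τ.
All pairwise intersections and unions checked — each lies in τ. Therefore τ satisfies (T1), (T2), (T3): it IS a topology on X.


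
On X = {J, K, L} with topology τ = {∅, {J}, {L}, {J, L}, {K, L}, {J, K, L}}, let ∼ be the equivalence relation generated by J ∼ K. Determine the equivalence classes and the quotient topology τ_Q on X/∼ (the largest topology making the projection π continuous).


X/∼ = {[J=K], [L]}; |τ_Q| = 3.

Equivalence classes: [J=K], [L].
Quotient map π: X → X/∼ sends J ↦ [J=K], K ↦ [J=K], L ↦ [L].
For each subset V ⊆ X/∼, compute π^{-1}(V) ⊆ X and check whether π^{-1}(V) ∈ τ. V is open in τ_Q iff π^{-1}(V) ∈ τ.
  V = {}: π^{-1}(V) = ∅ ∈ τ ✓.
  V = {[J=K]}: π^{-1}(V) = {J, K} ∉ τ ✗.
  V = {[L]}: π^{-1}(V) = {L} ∈ τ ✓.
  V = {[J=K], [L]}: π^{-1}(V) = {J, K, L} ∈ τ ✓.
Open sets in the quotient: τ_Q = {{}, {[L]}, {[J=K], [L]}} (3 elements).


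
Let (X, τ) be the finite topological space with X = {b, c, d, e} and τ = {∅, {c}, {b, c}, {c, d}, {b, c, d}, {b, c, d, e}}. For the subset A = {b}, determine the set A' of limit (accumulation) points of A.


A' = {e}

For each x ∈ X, list the open sets U ∈ τ with x ∈ U, then check whether U ∩ (A ∖ {x}) ≠ ∅ for every such U.
  x = b: open {b, c} ∋ x has {b, c} ∩ (A ∖ {b}) = ∅, so x is NOT a limit point.
  x = c: open {c} ∋ x has {c} ∩ (A ∖ {c}) = ∅, so x is NOT a limit point.
  x = d: open {c, d} ∋ x has {c, d} ∩ (A ∖ {d}) = ∅, so x is NOT a limit point.
  x = e: opens ∋ x are {b, c, d, e}; each meets A ∖ {e}, so x IS a limit point.
Collecting: A' = {e}.


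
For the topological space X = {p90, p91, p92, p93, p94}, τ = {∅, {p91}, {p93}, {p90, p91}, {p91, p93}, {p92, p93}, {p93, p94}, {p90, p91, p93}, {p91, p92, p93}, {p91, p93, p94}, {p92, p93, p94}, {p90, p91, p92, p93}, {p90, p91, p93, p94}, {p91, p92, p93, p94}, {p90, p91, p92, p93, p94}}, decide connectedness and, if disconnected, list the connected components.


(X, τ) is disconnected; components = [{p90, p91}, {p92, p93, p94}].

Find clopen sets (U ∈ τ with X ∖ U ∈ τ):
  U = ∅, X ∖ U = {p90, p91, p92, p93, p94} — both open, so U is clopen.
  U = {p90, p91}, X ∖ U = {p92, p93, p94} — both open, so U is clopen.
  U = {p92, p93, p94}, X ∖ U = {p90, p91} — both open, so U is clopen.
  U = {p90, p91, p92, p93, p94}, X ∖ U = ∅ — both open, so U is clopen.
Nontrivial clopen(s) exist: e.g. {p92, p93, p94}. So (X, τ) is disconnected.
Compute connected components by grouping points that agree on all clopens:
  component: {p90, p91}
  component: {p92, p93, p94}


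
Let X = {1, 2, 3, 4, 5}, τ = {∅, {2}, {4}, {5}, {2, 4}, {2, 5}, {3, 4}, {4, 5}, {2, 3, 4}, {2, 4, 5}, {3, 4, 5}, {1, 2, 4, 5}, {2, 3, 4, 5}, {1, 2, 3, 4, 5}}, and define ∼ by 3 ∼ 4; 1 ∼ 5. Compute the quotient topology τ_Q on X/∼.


X/∼ = {[1=5], [2], [3=4]}; |τ_Q| = 5.

Equivalence classes: [1=5], [2], [3=4].
Quotient map π: X → X/∼ sends 1 ↦ [1=5], 2 ↦ [2], 3 ↦ [3=4], 4 ↦ [3=4], 5 ↦ [1=5].
For each subset V ⊆ X/∼, compute π^{-1}(V) ⊆ X and check whether π^{-1}(V) ∈ τ. V is open in τ_Q iff π^{-1}(V) ∈ τ.
  V = {}: π^{-1}(V) = ∅ ∈ τ ✓.
  V = {[1=5]}: π^{-1}(V) = {1, 5} ∉ τ ✗.
  V = {[2]}: π^{-1}(V) = {2} ∈ τ ✓.
  V = {[1=5], [2]}: π^{-1}(V) = {1, 2, 5} ∉ τ ✗.
  V = {[3=4]}: π^{-1}(V) = {3, 4} ∈ τ ✓.
  V = {[1=5], [3=4]}: π^{-1}(V) = {1, 3, 4, 5} ∉ τ ✗.
  V = {[2], [3=4]}: π^{-1}(V) = {2, 3, 4} ∈ τ ✓.
  V = {[1=5], [2], [3=4]}: π^{-1}(V) = {1, 2, 3, 4, 5} ∈ τ ✓.
Open sets in the quotient: τ_Q = {{}, {[2]}, {[3=4]}, {[2], [3=4]}, {[1=5], [2], [3=4]}} (5 elements).


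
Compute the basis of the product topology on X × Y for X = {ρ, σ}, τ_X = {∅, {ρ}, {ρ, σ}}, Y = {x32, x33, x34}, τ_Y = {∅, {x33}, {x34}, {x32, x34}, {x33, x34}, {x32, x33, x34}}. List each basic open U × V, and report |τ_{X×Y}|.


Basis B = {∅ × ∅, {ρ} × {x33}, {ρ} × {x34}, {ρ} × {x32, x34}, {ρ} × {x33, x34}, {ρ, σ} × {x33}, {ρ, σ} × {x34}, {ρ} × {x32, x33, x34}, {ρ, σ} × {x32, x34}, {ρ, σ} × {x33, x34}, {ρ, σ} × {x32, x33, x34}}; |τ_{X×Y}| = 18.

Enumerate products U × V with U ∈ τ_X, V ∈ τ_Y (deduplicated):
  ∅ × ∅ = {} (∅)
  {ρ} × {x33} = {(ρ,x33)}
  {ρ} × {x34} = {(ρ,x34)}
  {ρ} × {x32, x34} = {(ρ,x32), (ρ,x34)}
  {ρ} × {x33, x34} = {(ρ,x33), (ρ,x34)}
  {ρ, σ} × {x33} = {(ρ,x33), (σ,x33)}
  {ρ, σ} × {x34} = {(ρ,x34), (σ,x34)}
  {ρ} × {x32, x33, x34} = {(ρ,x32), (ρ,x33), (ρ,x34)}
  {ρ, σ} × {x32, x34} = {(ρ,x32), (ρ,x34), (σ,x32), (σ,x34)}
  {ρ, σ} × {x33, x34} = {(ρ,x33), (ρ,x34), (σ,x33), (σ,x34)}
  {ρ, σ} × {x32, x33, x34} = {(ρ,x32), (ρ,x33), (ρ,x34), (σ,x32), (σ,x33), (σ,x34)}
These 11 distinct sets form the basis B.
Close under arbitrary unions to get τ_{X×Y}; counting gives |τ_{X×Y}| = 18.


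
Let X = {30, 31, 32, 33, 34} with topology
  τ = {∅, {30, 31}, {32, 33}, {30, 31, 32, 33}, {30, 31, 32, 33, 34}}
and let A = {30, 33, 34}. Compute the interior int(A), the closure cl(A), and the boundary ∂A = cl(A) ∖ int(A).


int(A) = ∅, cl(A) = {30, 31, 32, 33, 34}, ∂A = {30, 31, 32, 33, 34}.

Closed sets in (X, τ) are complements of opens:
  closed(X, τ) = {∅, {34}, {30, 31, 34}, {32, 33, 34}, {30, 31, 32, 33, 34}}.
int(A) = ⋃ {U ∈ τ : U ⊆ A}. Opens contained in A: ∅.
Taking the union of these: int(A) = ∅.
cl(A) = ⋂ {C closed : A ⊆ C}. Closed sets containing A: {30, 31, 32, 33, 34}.
Intersecting these: cl(A) = {30, 31, 32, 33, 34}.
∂A = cl(A) ∖ int(A) = {30, 31, 32, 33, 34} ∖ ∅ = {30, 31, 32, 33, 34}.


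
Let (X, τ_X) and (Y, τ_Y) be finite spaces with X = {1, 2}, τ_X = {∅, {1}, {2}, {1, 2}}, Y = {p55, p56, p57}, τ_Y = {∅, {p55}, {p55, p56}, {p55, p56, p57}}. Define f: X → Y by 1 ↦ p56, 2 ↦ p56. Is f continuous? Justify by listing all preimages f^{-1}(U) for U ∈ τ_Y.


f IS continuous.

Compute f^{-1}(U) for each U ∈ τ_Y:
  U = ∅: f^{-1}(U) = ∅ ∈ τ_X ✓.
  U = {p55}: f^{-1}(U) = ∅ ∈ τ_X ✓.
  U = {p55, p56}: f^{-1}(U) = {1, 2} ∈ τ_X ✓.
  U = {p55, p56, p57}: f^{-1}(U) = {1, 2} ∈ τ_X ✓.
Every preimage lies in τ_X, so f IS continuous.


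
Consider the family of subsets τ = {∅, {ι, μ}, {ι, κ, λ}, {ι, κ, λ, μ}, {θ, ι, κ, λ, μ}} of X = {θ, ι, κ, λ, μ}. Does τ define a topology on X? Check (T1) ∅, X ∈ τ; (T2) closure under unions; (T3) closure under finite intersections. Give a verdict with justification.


τ is NOT a topology on X.

Axiom (T1): ∅ ∈ τ? Yes; X ∈ τ? Yes.
Axiom (T2/T3): check pairwise unions and intersections of members of τ.
Counterexample for (T3): {ι, μ} ∩ {ι, κ, λ} = {ι} ∉ τ. Therefore τ is NOT a topology.


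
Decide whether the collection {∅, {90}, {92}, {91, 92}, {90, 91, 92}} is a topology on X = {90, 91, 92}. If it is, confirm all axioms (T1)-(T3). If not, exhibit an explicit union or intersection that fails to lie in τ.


τ is NOT a topology on X.

Axiom (T1): ∅ ∈ τ? Yes; X ∈ τ? Yes.
Axiom (T2/T3): check pairwise unions and intersections of members of τ.
Counterexample for (T2): {90} ∪ {92} = {90, 92} ∉ τ. Therefore τ is NOT a topology.


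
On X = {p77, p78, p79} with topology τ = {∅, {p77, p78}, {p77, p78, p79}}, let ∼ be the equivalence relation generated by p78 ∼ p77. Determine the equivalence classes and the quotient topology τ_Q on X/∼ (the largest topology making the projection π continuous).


X/∼ = {[p77=p78], [p79]}; |τ_Q| = 3.

Equivalence classes: [p77=p78], [p79].
Quotient map π: X → X/∼ sends p77 ↦ [p77=p78], p78 ↦ [p77=p78], p79 ↦ [p79].
For each subset V ⊆ X/∼, compute π^{-1}(V) ⊆ X and check whether π^{-1}(V) ∈ τ. V is open in τ_Q iff π^{-1}(V) ∈ τ.
  V = {}: π^{-1}(V) = ∅ ∈ τ ✓.
  V = {[p77=p78]}: π^{-1}(V) = {p77, p78} ∈ τ ✓.
  V = {[p79]}: π^{-1}(V) = {p79} ∉ τ ✗.
  V = {[p77=p78], [p79]}: π^{-1}(V) = {p77, p78, p79} ∈ τ ✓.
Open sets in the quotient: τ_Q = {{}, {[p77=p78]}, {[p77=p78], [p79]}} (3 elements).


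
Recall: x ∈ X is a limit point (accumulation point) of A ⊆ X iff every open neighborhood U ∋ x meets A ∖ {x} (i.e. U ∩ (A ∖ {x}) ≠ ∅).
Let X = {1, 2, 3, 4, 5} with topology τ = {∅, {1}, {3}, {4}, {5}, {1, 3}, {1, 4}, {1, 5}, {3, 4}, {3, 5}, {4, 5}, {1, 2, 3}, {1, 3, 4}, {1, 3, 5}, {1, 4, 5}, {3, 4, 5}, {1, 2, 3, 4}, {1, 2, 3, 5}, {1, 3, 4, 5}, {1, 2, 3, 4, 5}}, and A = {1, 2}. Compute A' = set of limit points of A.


A' = {2}

For each x ∈ X, list the open sets U ∈ τ with x ∈ U, then check whether U ∩ (A ∖ {x}) ≠ ∅ for every such U.
  x = 1: open {1} ∋ x has {1} ∩ (A ∖ {1}) = ∅, so x is NOT a limit point.
  x = 2: opens ∋ x are {1, 2, 3}, {1, 2, 3, 4}, {1, 2, 3, 5}, {1, 2, 3, 4, 5}; each meets A ∖ {2}, so x IS a limit point.
  x = 3: open {3} ∋ x has {3} ∩ (A ∖ {3}) = ∅, so x is NOT a limit point.
  x = 4: open {4} ∋ x has {4} ∩ (A ∖ {4}) = ∅, so x is NOT a limit point.
  x = 5: open {5} ∋ x has {5} ∩ (A ∖ {5}) = ∅, so x is NOT a limit point.
Collecting: A' = {2}.


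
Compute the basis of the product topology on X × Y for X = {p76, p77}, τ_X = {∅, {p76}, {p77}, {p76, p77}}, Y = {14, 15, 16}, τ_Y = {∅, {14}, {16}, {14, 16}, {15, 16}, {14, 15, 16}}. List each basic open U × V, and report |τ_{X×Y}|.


Basis B = {∅ × ∅, {p76} × {14}, {p76} × {16}, {p77} × {14}, {p77} × {16}, {p76} × {14, 16}, {p76, p77} × {14}, {p76} × {15, 16}, {p76, p77} × {16}, {p77} × {14, 16}, {p77} × {15, 16}, {p76} × {14, 15, 16}, {p77} × {14, 15, 16}, {p76, p77} × {14, 16}, {p76, p77} × {15, 16}, {p76, p77} × {14, 15, 16}}; |τ_{X×Y}| = 36.

Enumerate products U × V with U ∈ τ_X, V ∈ τ_Y (deduplicated):
  ∅ × ∅ = {} (∅)
  {p76} × {14} = {(p76,14)}
  {p76} × {16} = {(p76,16)}
  {p77} × {14} = {(p77,14)}
  {p77} × {16} = {(p77,16)}
  {p76} × {14, 16} = {(p76,14), (p76,16)}
  {p76, p77} × {14} = {(p76,14), (p77,14)}
  {p76} × {15, 16} = {(p76,15), (p76,16)}
  {p76, p77} × {16} = {(p76,16), (p77,16)}
  {p77} × {14, 16} = {(p77,14), (p77,16)}
  {p77} × {15, 16} = {(p77,15), (p77,16)}
  {p76} × {14, 15, 16} = {(p76,14), (p76,15), (p76,16)}
  {p77} × {14, 15, 16} = {(p77,14), (p77,15), (p77,16)}
  {p76, p77} × {14, 16} = {(p76,14), (p76,16), (p77,14), (p77,16)}
  {p76, p77} × {15, 16} = {(p76,15), (p76,16), (p77,15), (p77,16)}
  {p76, p77} × {14, 15, 16} = {(p76,14), (p76,15), (p76,16), (p77,14), (p77,15), (p77,16)}
These 16 distinct sets form the basis B.
Close under arbitrary unions to get τ_{X×Y}; counting gives |τ_{X×Y}| = 36.


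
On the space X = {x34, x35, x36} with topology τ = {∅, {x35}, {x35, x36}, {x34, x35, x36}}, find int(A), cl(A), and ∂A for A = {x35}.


int(A) = {x35}, cl(A) = {x34, x35, x36}, ∂A = {x34, x36}.

Closed sets in (X, τ) are complements of opens:
  closed(X, τ) = {∅, {x34}, {x34, x36}, {x34, x35, x36}}.
int(A) = ⋃ {U ∈ τ : U ⊆ A}. Opens contained in A: ∅, {x35}.
Taking the union of these: int(A) = {x35}.
cl(A) = ⋂ {C closed : A ⊆ C}. Closed sets containing A: {x34, x35, x36}.
Intersecting these: cl(A) = {x34, x35, x36}.
∂A = cl(A) ∖ int(A) = {x34, x35, x36} ∖ {x35} = {x34, x36}.


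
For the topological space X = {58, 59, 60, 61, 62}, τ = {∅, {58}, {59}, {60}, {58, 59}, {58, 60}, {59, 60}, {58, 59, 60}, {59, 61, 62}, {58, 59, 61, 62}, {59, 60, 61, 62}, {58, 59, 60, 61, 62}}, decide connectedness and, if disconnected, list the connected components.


(X, τ) is disconnected; components = [{58}, {60}, {59, 61, 62}].

Find clopen sets (U ∈ τ with X ∖ U ∈ τ):
  U = ∅, X ∖ U = {58, 59, 60, 61, 62} — both open, so U is clopen.
  U = {58}, X ∖ U = {59, 60, 61, 62} — both open, so U is clopen.
  U = {60}, X ∖ U = {58, 59, 61, 62} — both open, so U is clopen.
  U = {58, 60}, X ∖ U = {59, 61, 62} — both open, so U is clopen.
  U = {59, 61, 62}, X ∖ U = {58, 60} — both open, so U is clopen.
  U = {58, 59, 61, 62}, X ∖ U = {60} — both open, so U is clopen.
  U = {59, 60, 61, 62}, X ∖ U = {58} — both open, so U is clopen.
  U = {58, 59, 60, 61, 62}, X ∖ U = ∅ — both open, so U is clopen.
Nontrivial clopen(s) exist: e.g. {58, 59, 61, 62}. So (X, τ) is disconnected.
Compute connected components by grouping points that agree on all clopens:
  component: {58}
  component: {60}
  component: {59, 61, 62}


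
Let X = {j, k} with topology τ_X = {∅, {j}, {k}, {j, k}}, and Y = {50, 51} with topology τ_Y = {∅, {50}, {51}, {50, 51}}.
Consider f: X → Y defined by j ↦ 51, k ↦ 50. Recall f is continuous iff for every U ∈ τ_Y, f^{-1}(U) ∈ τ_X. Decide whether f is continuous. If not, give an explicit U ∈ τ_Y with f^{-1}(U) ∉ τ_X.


f IS continuous.

Compute f^{-1}(U) for each U ∈ τ_Y:
  U = ∅: f^{-1}(U) = ∅ ∈ τ_X ✓.
  U = {50}: f^{-1}(U) = {k} ∈ τ_X ✓.
  U = {51}: f^{-1}(U) = {j} ∈ τ_X ✓.
  U = {50, 51}: f^{-1}(U) = {j, k} ∈ τ_X ✓.
Every preimage lies in τ_X, so f IS continuous.


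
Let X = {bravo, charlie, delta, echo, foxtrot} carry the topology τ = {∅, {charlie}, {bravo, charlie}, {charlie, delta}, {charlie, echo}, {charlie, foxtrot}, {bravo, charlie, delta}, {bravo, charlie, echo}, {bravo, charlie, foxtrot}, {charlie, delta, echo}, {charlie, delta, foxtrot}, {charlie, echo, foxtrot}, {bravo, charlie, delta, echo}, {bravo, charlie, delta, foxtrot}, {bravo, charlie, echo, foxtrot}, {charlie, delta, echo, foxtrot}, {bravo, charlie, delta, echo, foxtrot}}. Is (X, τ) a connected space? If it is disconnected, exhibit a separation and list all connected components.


(X, τ) is connected.

Find clopen sets (U ∈ τ with X ∖ U ∈ τ):
  U = ∅, X ∖ U = {bravo, charlie, delta, echo, foxtrot} — both open, so U is clopen.
  U = {bravo, charlie, delta, echo, foxtrot}, X ∖ U = ∅ — both open, so U is clopen.
Only trivial clopens (∅ and X) exist, so (X, τ) is connected.
Compute connected components by grouping points that agree on all clopens:
  component: {bravo, charlie, delta, echo, foxtrot}


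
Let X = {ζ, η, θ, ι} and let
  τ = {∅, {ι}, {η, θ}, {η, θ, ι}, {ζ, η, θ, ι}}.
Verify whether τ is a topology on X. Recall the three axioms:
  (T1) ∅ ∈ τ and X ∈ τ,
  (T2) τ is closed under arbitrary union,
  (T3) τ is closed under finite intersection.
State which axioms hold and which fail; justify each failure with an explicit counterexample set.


τ IS a topology on X.

Axiom (T1): ∅ ∈ τ? Yes; X ∈ τ? Yes.
Axiom (T2/T3): check pairwise unions and intersections of members of τ.
All pairwise intersections and unions checked — each lies in τ. Therefore τ satisfies (T1), (T2), (T3): it IS a topology on X.


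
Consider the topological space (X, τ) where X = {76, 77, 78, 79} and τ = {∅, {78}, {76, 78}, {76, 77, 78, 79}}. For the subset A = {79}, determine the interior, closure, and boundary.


int(A) = ∅, cl(A) = {77, 79}, ∂A = {77, 79}.

Closed sets in (X, τ) are complements of opens:
  closed(X, τ) = {∅, {77, 79}, {76, 77, 79}, {76, 77, 78, 79}}.
int(A) = ⋃ {U ∈ τ : U ⊆ A}. Opens contained in A: ∅.
Taking the union of these: int(A) = ∅.
cl(A) = ⋂ {C closed : A ⊆ C}. Closed sets containing A: {77, 79}, {76, 77, 79}, {76, 77, 78, 79}.
Intersecting these: cl(A) = {77, 79}.
∂A = cl(A) ∖ int(A) = {77, 79} ∖ ∅ = {77, 79}.


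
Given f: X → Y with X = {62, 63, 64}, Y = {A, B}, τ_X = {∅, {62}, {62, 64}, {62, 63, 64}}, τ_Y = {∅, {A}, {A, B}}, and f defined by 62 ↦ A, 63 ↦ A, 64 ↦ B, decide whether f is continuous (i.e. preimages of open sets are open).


f is NOT continuous.

Compute f^{-1}(U) for each U ∈ τ_Y:
  U = ∅: f^{-1}(U) = ∅ ∈ τ_X ✓.
  U = {A}: f^{-1}(U) = {62, 63} ∉ τ_X ✗.
  U = {A, B}: f^{-1}(U) = {62, 63, 64} ∈ τ_X ✓.
Found U = {A} with f^{-1}(U) = {62, 63} not in τ_X. Therefore f is NOT continuous.


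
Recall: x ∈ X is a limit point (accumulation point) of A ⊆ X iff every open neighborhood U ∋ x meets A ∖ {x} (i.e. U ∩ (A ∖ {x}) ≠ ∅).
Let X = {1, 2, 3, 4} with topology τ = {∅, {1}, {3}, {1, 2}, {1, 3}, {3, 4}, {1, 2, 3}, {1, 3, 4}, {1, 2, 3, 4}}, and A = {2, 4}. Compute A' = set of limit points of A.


A' = ∅

For each x ∈ X, list the open sets U ∈ τ with x ∈ U, then check whether U ∩ (A ∖ {x}) ≠ ∅ for every such U.
  x = 1: open {1} ∋ x has {1} ∩ (A ∖ {1}) = ∅, so x is NOT a limit point.
  x = 2: open {1, 2} ∋ x has {1, 2} ∩ (A ∖ {2}) = ∅, so x is NOT a limit point.
  x = 3: open {3} ∋ x has {3} ∩ (A ∖ {3}) = ∅, so x is NOT a limit point.
  x = 4: open {3, 4} ∋ x has {3, 4} ∩ (A ∖ {4}) = ∅, so x is NOT a limit point.
Collecting: A' = ∅.


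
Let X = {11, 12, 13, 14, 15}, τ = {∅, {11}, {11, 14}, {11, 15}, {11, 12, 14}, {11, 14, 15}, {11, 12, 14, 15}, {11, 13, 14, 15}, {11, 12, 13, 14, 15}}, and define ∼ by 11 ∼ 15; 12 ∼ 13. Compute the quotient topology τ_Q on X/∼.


X/∼ = {[11=15], [12=13], [14]}; |τ_Q| = 4.

Equivalence classes: [11=15], [12=13], [14].
Quotient map π: X → X/∼ sends 11 ↦ [11=15], 12 ↦ [12=13], 13 ↦ [12=13], 14 ↦ [14], 15 ↦ [11=15].
For each subset V ⊆ X/∼, compute π^{-1}(V) ⊆ X and check whether π^{-1}(V) ∈ τ. V is open in τ_Q iff π^{-1}(V) ∈ τ.
  V = {}: π^{-1}(V) = ∅ ∈ τ ✓.
  V = {[11=15]}: π^{-1}(V) = {11, 15} ∈ τ ✓.
  V = {[12=13]}: π^{-1}(V) = {12, 13} ∉ τ ✗.
  V = {[11=15], [12=13]}: π^{-1}(V) = {11, 12, 13, 15} ∉ τ ✗.
  V = {[14]}: π^{-1}(V) = {14} ∉ τ ✗.
  V = {[11=15], [14]}: π^{-1}(V) = {11, 14, 15} ∈ τ ✓.
  V = {[12=13], [14]}: π^{-1}(V) = {12, 13, 14} ∉ τ ✗.
  V = {[11=15], [12=13], [14]}: π^{-1}(V) = {11, 12, 13, 14, 15} ∈ τ ✓.
Open sets in the quotient: τ_Q = {{}, {[11=15]}, {[11=15], [14]}, {[11=15], [12=13], [14]}} (4 elements).


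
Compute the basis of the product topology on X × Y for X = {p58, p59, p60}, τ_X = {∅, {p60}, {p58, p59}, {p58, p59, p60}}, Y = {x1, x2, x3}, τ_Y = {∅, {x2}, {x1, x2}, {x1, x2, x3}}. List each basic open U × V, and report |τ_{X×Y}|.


Basis B = {∅ × ∅, {p60} × {x2}, {p58, p59} × {x2}, {p60} × {x1, x2}, {p58, p59, p60} × {x2}, {p60} × {x1, x2, x3}, {p58, p59} × {x1, x2}, {p58, p59} × {x1, x2, x3}, {p58, p59, p60} × {x1, x2}, {p58, p59, p60} × {x1, x2, x3}}; |τ_{X×Y}| = 16.

Enumerate products U × V with U ∈ τ_X, V ∈ τ_Y (deduplicated):
  ∅ × ∅ = {} (∅)
  {p60} × {x2} = {(p60,x2)}
  {p58, p59} × {x2} = {(p58,x2), (p59,x2)}
  {p60} × {x1, x2} = {(p60,x1), (p60,x2)}
  {p58, p59, p60} × {x2} = {(p58,x2), (p59,x2), (p60,x2)}
  {p60} × {x1, x2, x3} = {(p60,x1), (p60,x2), (p60,x3)}
  {p58, p59} × {x1, x2} = {(p58,x1), (p58,x2), (p59,x1), (p59,x2)}
  {p58, p59} × {x1, x2, x3} = {(p58,x1), (p58,x2), (p58,x3), (p59,x1), (p59,x2), (p59,x3)}
  {p58, p59, p60} × {x1, x2} = {(p58,x1), (p58,x2), (p59,x1), (p59,x2), (p60,x1), (p60,x2)}
  {p58, p59, p60} × {x1, x2, x3} = {(p58,x1), (p58,x2), (p58,x3), (p59,x1), (p59,x2), (p59,x3), (p60,x1), (p60,x2), (p60,x3)}
These 10 distinct sets form the basis B.
Close under arbitrary unions to get τ_{X×Y}; counting gives |τ_{X×Y}| = 16.


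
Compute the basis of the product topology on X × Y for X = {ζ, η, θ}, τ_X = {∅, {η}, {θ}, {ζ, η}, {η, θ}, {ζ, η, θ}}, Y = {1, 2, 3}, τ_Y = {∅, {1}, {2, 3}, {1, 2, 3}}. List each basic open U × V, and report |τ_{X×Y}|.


Basis B = {∅ × ∅, {η} × {1}, {θ} × {1}, {ζ, η} × {1}, {η, θ} × {1}, {η} × {2, 3}, {θ} × {2, 3}, {ζ, η, θ} × {1}, {η} × {1, 2, 3}, {θ} × {1, 2, 3}, {ζ, η} × {2, 3}, {η, θ} × {2, 3}, {ζ, η} × {1, 2, 3}, {ζ, η, θ} × {2, 3}, {η, θ} × {1, 2, 3}, {ζ, η, θ} × {1, 2, 3}}; |τ_{X×Y}| = 36.

Enumerate products U × V with U ∈ τ_X, V ∈ τ_Y (deduplicated):
  ∅ × ∅ = {} (∅)
  {η} × {1} = {(η,1)}
  {θ} × {1} = {(θ,1)}
  {ζ, η} × {1} = {(ζ,1), (η,1)}
  {η, θ} × {1} = {(η,1), (θ,1)}
  {η} × {2, 3} = {(η,2), (η,3)}
  {θ} × {2, 3} = {(θ,2), (θ,3)}
  {ζ, η, θ} × {1} = {(ζ,1), (η,1), (θ,1)}
  {η} × {1, 2, 3} = {(η,1), (η,2), (η,3)}
  {θ} × {1, 2, 3} = {(θ,1), (θ,2), (θ,3)}
  {ζ, η} × {2, 3} = {(ζ,2), (ζ,3), (η,2), (η,3)}
  {η, θ} × {2, 3} = {(η,2), (η,3), (θ,2), (θ,3)}
  {ζ, η} × {1, 2, 3} = {(ζ,1), (ζ,2), (ζ,3), (η,1), (η,2), (η,3)}
  {ζ, η, θ} × {2, 3} = {(ζ,2), (ζ,3), (η,2), (η,3), (θ,2), (θ,3)}
  {η, θ} × {1, 2, 3} = {(η,1), (η,2), (η,3), (θ,1), (θ,2), (θ,3)}
  {ζ, η, θ} × {1, 2, 3} = {(ζ,1), (ζ,2), (ζ,3), (η,1), (η,2), (η,3), (θ,1), (θ,2), (θ,3)}
These 16 distinct sets form the basis B.
Close under arbitrary unions to get τ_{X×Y}; counting gives |τ_{X×Y}| = 36.


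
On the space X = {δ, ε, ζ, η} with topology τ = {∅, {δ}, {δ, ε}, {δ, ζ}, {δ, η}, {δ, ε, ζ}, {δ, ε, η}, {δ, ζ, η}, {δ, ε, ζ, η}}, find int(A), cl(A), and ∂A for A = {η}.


int(A) = ∅, cl(A) = {η}, ∂A = {η}.

Closed sets in (X, τ) are complements of opens:
  closed(X, τ) = {∅, {ε}, {ζ}, {η}, {ε, ζ}, {ε, η}, {ζ, η}, {ε, ζ, η}, {δ, ε, ζ, η}}.
int(A) = ⋃ {U ∈ τ : U ⊆ A}. Opens contained in A: ∅.
Taking the union of these: int(A) = ∅.
cl(A) = ⋂ {C closed : A ⊆ C}. Closed sets containing A: {η}, {ε, η}, {ζ, η}, {ε, ζ, η}, {δ, ε, ζ, η}.
Intersecting these: cl(A) = {η}.
∂A = cl(A) ∖ int(A) = {η} ∖ ∅ = {η}.


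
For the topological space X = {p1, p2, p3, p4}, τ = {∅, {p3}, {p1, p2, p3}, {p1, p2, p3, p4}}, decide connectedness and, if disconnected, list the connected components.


(X, τ) is connected.

Find clopen sets (U ∈ τ with X ∖ U ∈ τ):
  U = ∅, X ∖ U = {p1, p2, p3, p4} — both open, so U is clopen.
  U = {p1, p2, p3, p4}, X ∖ U = ∅ — both open, so U is clopen.
Only trivial clopens (∅ and X) exist, so (X, τ) is connected.
Compute connected components by grouping points that agree on all clopens:
  component: {p1, p2, p3, p4}


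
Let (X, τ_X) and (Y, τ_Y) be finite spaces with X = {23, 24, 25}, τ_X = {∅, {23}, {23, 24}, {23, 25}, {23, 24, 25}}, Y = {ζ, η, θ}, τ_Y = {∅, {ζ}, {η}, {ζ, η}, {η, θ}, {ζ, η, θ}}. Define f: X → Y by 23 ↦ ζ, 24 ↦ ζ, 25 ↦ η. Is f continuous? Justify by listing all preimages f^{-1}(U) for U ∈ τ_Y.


f is NOT continuous.

Compute f^{-1}(U) for each U ∈ τ_Y:
  U = ∅: f^{-1}(U) = ∅ ∈ τ_X ✓.
  U = {ζ}: f^{-1}(U) = {23, 24} ∈ τ_X ✓.
  U = {η}: f^{-1}(U) = {25} ∉ τ_X ✗.
  U = {ζ, η}: f^{-1}(U) = {23, 24, 25} ∈ τ_X ✓.
  U = {η, θ}: f^{-1}(U) = {25} ∉ τ_X ✗.
  U = {ζ, η, θ}: f^{-1}(U) = {23, 24, 25} ∈ τ_X ✓.
Found U = {η} with f^{-1}(U) = {25} not in τ_X. Therefore f is NOT continuous.


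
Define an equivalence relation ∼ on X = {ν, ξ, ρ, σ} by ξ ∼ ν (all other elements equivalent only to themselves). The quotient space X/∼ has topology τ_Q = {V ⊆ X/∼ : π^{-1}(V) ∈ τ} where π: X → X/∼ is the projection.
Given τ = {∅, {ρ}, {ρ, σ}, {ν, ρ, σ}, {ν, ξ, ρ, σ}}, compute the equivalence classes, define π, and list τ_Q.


X/∼ = {[ν=ξ], [ρ], [σ]}; |τ_Q| = 4.

Equivalence classes: [ν=ξ], [ρ], [σ].
Quotient map π: X → X/∼ sends ν ↦ [ν=ξ], ξ ↦ [ν=ξ], ρ ↦ [ρ], σ ↦ [σ].
For each subset V ⊆ X/∼, compute π^{-1}(V) ⊆ X and check whether π^{-1}(V) ∈ τ. V is open in τ_Q iff π^{-1}(V) ∈ τ.
  V = {}: π^{-1}(V) = ∅ ∈ τ ✓.
  V = {[ν=ξ]}: π^{-1}(V) = {ν, ξ} ∉ τ ✗.
  V = {[ρ]}: π^{-1}(V) = {ρ} ∈ τ ✓.
  V = {[ν=ξ], [ρ]}: π^{-1}(V) = {ν, ξ, ρ} ∉ τ ✗.
  V = {[σ]}: π^{-1}(V) = {σ} ∉ τ ✗.
  V = {[ν=ξ], [σ]}: π^{-1}(V) = {ν, ξ, σ} ∉ τ ✗.
  V = {[ρ], [σ]}: π^{-1}(V) = {ρ, σ} ∈ τ ✓.
  V = {[ν=ξ], [ρ], [σ]}: π^{-1}(V) = {ν, ξ, ρ, σ} ∈ τ ✓.
Open sets in the quotient: τ_Q = {{}, {[ρ]}, {[ρ], [σ]}, {[ν=ξ], [ρ], [σ]}} (4 elements).


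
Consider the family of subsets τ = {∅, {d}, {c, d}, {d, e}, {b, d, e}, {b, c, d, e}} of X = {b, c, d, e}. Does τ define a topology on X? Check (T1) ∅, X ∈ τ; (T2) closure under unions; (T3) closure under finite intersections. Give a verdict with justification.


τ is NOT a topology on X.

Axiom (T1): ∅ ∈ τ? Yes; X ∈ τ? Yes.
Axiom (T2/T3): check pairwise unions and intersections of members of τ.
Counterexample for (T2): {c, d} ∪ {d, e} = {c, d, e} ∉ τ. Therefore τ is NOT a topology.


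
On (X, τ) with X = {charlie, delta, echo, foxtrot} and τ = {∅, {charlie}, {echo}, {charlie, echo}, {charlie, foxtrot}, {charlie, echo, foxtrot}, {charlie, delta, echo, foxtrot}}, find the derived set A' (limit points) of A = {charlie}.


A' = {delta, foxtrot}

For each x ∈ X, list the open sets U ∈ τ with x ∈ U, then check whether U ∩ (A ∖ {x}) ≠ ∅ for every such U.
  x = charlie: open {charlie} ∋ x has {charlie} ∩ (A ∖ {charlie}) = ∅, so x is NOT a limit point.
  x = delta: opens ∋ x are {charlie, delta, echo, foxtrot}; each meets A ∖ {delta}, so x IS a limit point.
  x = echo: open {echo} ∋ x has {echo} ∩ (A ∖ {echo}) = ∅, so x is NOT a limit point.
  x = foxtrot: opens ∋ x are {charlie, foxtrot}, {charlie, echo, foxtrot}, {charlie, delta, echo, foxtrot}; each meets A ∖ {foxtrot}, so x IS a limit point.
Collecting: A' = {delta, foxtrot}.


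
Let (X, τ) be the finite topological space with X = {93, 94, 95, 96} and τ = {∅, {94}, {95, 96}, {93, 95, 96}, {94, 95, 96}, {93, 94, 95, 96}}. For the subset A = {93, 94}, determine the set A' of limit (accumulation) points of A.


A' = ∅

For each x ∈ X, list the open sets U ∈ τ with x ∈ U, then check whether U ∩ (A ∖ {x}) ≠ ∅ for every such U.
  x = 93: open {93, 95, 96} ∋ x has {93, 95, 96} ∩ (A ∖ {93}) = ∅, so x is NOT a limit point.
  x = 94: open {94} ∋ x has {94} ∩ (A ∖ {94}) = ∅, so x is NOT a limit point.
  x = 95: open {95, 96} ∋ x has {95, 96} ∩ (A ∖ {95}) = ∅, so x is NOT a limit point.
  x = 96: open {95, 96} ∋ x has {95, 96} ∩ (A ∖ {96}) = ∅, so x is NOT a limit point.
Collecting: A' = ∅.


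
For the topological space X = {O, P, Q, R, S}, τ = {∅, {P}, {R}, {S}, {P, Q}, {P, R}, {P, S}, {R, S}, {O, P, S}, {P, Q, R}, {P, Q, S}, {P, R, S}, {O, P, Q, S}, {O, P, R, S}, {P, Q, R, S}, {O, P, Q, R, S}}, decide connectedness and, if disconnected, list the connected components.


(X, τ) is disconnected; components = [{R}, {O, P, Q, S}].

Find clopen sets (U ∈ τ with X ∖ U ∈ τ):
  U = ∅, X ∖ U = {O, P, Q, R, S} — both open, so U is clopen.
  U = {R}, X ∖ U = {O, P, Q, S} — both open, so U is clopen.
  U = {O, P, Q, S}, X ∖ U = {R} — both open, so U is clopen.
  U = {O, P, Q, R, S}, X ∖ U = ∅ — both open, so U is clopen.
Nontrivial clopen(s) exist: e.g. {O, P, Q, S}. So (X, τ) is disconnected.
Compute connected components by grouping points that agree on all clopens:
  component: {R}
  component: {O, P, Q, S}


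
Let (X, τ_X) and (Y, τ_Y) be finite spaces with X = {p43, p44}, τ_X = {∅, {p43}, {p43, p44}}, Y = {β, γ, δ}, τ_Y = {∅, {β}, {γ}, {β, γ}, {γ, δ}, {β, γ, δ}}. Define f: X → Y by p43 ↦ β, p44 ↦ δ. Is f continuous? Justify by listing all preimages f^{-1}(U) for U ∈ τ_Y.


f is NOT continuous.

Compute f^{-1}(U) for each U ∈ τ_Y:
  U = ∅: f^{-1}(U) = ∅ ∈ τ_X ✓.
  U = {β}: f^{-1}(U) = {p43} ∈ τ_X ✓.
  U = {γ}: f^{-1}(U) = ∅ ∈ τ_X ✓.
  U = {β, γ}: f^{-1}(U) = {p43} ∈ τ_X ✓.
  U = {γ, δ}: f^{-1}(U) = {p44} ∉ τ_X ✗.
  U = {β, γ, δ}: f^{-1}(U) = {p43, p44} ∈ τ_X ✓.
Found U = {γ, δ} with f^{-1}(U) = {p44} not in τ_X. Therefore f is NOT continuous.


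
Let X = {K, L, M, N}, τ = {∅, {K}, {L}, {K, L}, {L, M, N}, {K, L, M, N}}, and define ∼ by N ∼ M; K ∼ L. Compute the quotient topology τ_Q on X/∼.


X/∼ = {[K=L], [M=N]}; |τ_Q| = 3.

Equivalence classes: [K=L], [M=N].
Quotient map π: X → X/∼ sends K ↦ [K=L], L ↦ [K=L], M ↦ [M=N], N ↦ [M=N].
For each subset V ⊆ X/∼, compute π^{-1}(V) ⊆ X and check whether π^{-1}(V) ∈ τ. V is open in τ_Q iff π^{-1}(V) ∈ τ.
  V = {}: π^{-1}(V) = ∅ ∈ τ ✓.
  V = {[K=L]}: π^{-1}(V) = {K, L} ∈ τ ✓.
  V = {[M=N]}: π^{-1}(V) = {M, N} ∉ τ ✗.
  V = {[K=L], [M=N]}: π^{-1}(V) = {K, L, M, N} ∈ τ ✓.
Open sets in the quotient: τ_Q = {{}, {[K=L]}, {[K=L], [M=N]}} (3 elements).


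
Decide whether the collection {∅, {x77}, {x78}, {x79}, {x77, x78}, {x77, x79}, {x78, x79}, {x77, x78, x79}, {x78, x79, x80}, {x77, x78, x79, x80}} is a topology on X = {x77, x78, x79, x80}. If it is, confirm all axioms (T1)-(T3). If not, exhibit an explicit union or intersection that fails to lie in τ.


τ IS a topology on X.

Axiom (T1): ∅ ∈ τ? Yes; X ∈ τ? Yes.
Axiom (T2/T3): check pairwise unions and intersections of members of τ.
All pairwise intersections and unions checked — each lies in τ. Therefore τ satisfies (T1), (T2), (T3): it IS a topology on X.


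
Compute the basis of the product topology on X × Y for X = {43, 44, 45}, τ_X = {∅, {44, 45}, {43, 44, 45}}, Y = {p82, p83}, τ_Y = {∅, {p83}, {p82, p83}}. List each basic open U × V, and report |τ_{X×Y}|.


Basis B = {∅ × ∅, {44, 45} × {p83}, {43, 44, 45} × {p83}, {44, 45} × {p82, p83}, {43, 44, 45} × {p82, p83}}; |τ_{X×Y}| = 6.

Enumerate products U × V with U ∈ τ_X, V ∈ τ_Y (deduplicated):
  ∅ × ∅ = {} (∅)
  {44, 45} × {p83} = {(44,p83), (45,p83)}
  {43, 44, 45} × {p83} = {(43,p83), (44,p83), (45,p83)}
  {44, 45} × {p82, p83} = {(44,p82), (44,p83), (45,p82), (45,p83)}
  {43, 44, 45} × {p82, p83} = {(43,p82), (43,p83), (44,p82), (44,p83), (45,p82), (45,p83)}
These 5 distinct sets form the basis B.
Close under arbitrary unions to get τ_{X×Y}; counting gives |τ_{X×Y}| = 6.


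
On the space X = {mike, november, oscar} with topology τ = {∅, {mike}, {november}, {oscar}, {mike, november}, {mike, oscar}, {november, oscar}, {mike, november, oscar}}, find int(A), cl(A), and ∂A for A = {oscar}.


int(A) = {oscar}, cl(A) = {oscar}, ∂A = ∅.

Closed sets in (X, τ) are complements of opens:
  closed(X, τ) = {∅, {mike}, {november}, {oscar}, {mike, november}, {mike, oscar}, {november, oscar}, {mike, november, oscar}}.
int(A) = ⋃ {U ∈ τ : U ⊆ A}. Opens contained in A: ∅, {oscar}.
Taking the union of these: int(A) = {oscar}.
cl(A) = ⋂ {C closed : A ⊆ C}. Closed sets containing A: {oscar}, {mike, oscar}, {november, oscar}, {mike, november, oscar}.
Intersecting these: cl(A) = {oscar}.
∂A = cl(A) ∖ int(A) = {oscar} ∖ {oscar} = ∅.
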